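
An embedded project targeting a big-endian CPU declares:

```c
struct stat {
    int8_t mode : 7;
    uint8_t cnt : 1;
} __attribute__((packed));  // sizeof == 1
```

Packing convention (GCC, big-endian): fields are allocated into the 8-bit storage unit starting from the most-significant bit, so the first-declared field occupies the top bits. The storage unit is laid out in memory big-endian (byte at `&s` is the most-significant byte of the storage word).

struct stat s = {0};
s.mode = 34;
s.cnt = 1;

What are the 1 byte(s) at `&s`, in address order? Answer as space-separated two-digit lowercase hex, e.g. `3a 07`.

45

mode:7 = 34 → 0x22 << 1 → word 0x44
cnt:1 = 1 → 0x1 << 0 → word 0x45
word = 0x45 → big-endian bytes:
  [0]=0x45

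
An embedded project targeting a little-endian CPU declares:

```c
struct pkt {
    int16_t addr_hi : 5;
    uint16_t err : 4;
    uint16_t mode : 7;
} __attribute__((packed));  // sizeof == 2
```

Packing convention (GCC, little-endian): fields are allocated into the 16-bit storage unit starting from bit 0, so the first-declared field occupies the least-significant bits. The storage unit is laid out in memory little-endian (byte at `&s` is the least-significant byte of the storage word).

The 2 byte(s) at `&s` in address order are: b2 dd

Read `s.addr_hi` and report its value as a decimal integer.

-14

[0]=0xb2 [1]=0xdd (little-endian) → word 0xddb2
addr_hi [0+:5] = (word>>0) & 0x1f = 18  ←
err [5+:4] = (word>>5) & 0xf = 13
mode [9+:7] = (word>>9) & 0x7f = 110
addr_hi signed 5b, MSB=1: 18 - 32 = -14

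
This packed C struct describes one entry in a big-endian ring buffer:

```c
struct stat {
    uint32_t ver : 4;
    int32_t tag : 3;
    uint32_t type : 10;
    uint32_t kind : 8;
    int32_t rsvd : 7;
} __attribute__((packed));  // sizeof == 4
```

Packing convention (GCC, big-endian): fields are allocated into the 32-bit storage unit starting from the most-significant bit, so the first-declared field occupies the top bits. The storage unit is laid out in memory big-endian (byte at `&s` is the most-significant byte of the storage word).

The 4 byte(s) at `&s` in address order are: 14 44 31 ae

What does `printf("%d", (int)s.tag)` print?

[0]=0x14 [1]=0x44 [2]=0x31 [3]=0xae (big-endian) → word 0x144431ae
ver [28+:4] = (word>>28) & 0xf = 1
tag [25+:3] = (word>>25) & 0x7 = 2  ←
type [15+:10] = (word>>15) & 0x3ff = 136
kind [7+:8] = (word>>7) & 0xff = 99
rsvd [0+:7] = (word>>0) & 0x7f = 46
tag signed 3b, MSB=0: value = 2

2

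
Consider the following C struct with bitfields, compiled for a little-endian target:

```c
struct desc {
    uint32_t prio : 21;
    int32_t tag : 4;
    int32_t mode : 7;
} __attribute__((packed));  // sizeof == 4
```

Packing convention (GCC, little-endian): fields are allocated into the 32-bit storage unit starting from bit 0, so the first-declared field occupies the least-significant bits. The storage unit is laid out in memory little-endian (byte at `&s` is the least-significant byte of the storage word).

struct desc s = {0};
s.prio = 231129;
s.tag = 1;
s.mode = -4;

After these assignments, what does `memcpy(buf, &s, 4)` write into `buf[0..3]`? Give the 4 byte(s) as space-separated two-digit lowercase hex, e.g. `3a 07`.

prio:21 = 231129 → 0x386d9 << 0 → word 0x000386d9
tag:4 = 1 → 0x1 << 21 → word 0x002386d9
mode:7 = -4 → 0x7c << 25 → word 0xf82386d9
word = 0xf82386d9 → little-endian bytes:
  [0]=0xd9  [1]=0x86  [2]=0x23  [3]=0xf8

d9 86 23 f8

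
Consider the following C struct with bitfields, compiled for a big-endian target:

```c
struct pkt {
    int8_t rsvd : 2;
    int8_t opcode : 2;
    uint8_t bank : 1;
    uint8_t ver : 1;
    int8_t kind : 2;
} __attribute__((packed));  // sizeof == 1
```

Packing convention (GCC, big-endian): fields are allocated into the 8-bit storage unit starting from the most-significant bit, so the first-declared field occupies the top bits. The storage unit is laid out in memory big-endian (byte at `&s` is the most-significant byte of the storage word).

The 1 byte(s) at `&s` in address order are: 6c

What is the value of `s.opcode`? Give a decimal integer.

-2

[0]=0x6c (big-endian) → word 0x6c
rsvd [6+:2] = (word>>6) & 0x3 = 1
opcode [4+:2] = (word>>4) & 0x3 = 2  ←
bank [3+:1] = (word>>3) & 0x1 = 1
ver [2+:1] = (word>>2) & 0x1 = 1
kind [0+:2] = (word>>0) & 0x3 = 0
opcode signed 2b, MSB=1: 2 - 4 = -2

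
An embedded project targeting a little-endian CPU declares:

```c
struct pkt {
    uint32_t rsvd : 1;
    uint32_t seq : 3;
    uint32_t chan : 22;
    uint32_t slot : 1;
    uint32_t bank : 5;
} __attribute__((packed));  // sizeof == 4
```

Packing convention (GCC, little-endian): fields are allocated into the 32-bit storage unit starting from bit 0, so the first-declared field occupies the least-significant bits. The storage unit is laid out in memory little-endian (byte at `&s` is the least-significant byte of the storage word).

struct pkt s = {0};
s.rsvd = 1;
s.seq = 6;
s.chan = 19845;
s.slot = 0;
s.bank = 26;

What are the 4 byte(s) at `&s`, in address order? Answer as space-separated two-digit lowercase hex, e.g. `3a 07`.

5d d8 04 d0

rsvd (1b) val=1 bits=0x1 at bit 0: 0x00000001
seq (3b) val=6 bits=0x6 at bit 1: 0x0000000d
chan (22b) val=19845 bits=0x4d85 at bit 4: 0x0004d85d
slot (1b) val=0 bits=0x0 at bit 26: 0x0004d85d
bank (5b) val=26 bits=0x1a at bit 27: 0xd004d85d
word = 0xd004d85d → little-endian bytes:
  [0]=0x5d  [1]=0xd8  [2]=0x04  [3]=0xd0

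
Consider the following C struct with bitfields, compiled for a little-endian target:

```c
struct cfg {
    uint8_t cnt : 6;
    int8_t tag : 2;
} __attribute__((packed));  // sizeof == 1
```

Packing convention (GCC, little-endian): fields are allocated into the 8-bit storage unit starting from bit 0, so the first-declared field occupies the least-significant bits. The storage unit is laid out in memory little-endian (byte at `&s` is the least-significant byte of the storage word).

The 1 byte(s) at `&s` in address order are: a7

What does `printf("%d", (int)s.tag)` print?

-2

[0]=0xa7 (little-endian) → word 0xa7
cnt:6 @ bit 0 → (0xa7>>0)&0x3f = 0x27
tag:2 @ bit 6 → (0xa7>>6)&0x3 = 0x2  ←
tag signed 2b, MSB=1: 2 - 4 = -2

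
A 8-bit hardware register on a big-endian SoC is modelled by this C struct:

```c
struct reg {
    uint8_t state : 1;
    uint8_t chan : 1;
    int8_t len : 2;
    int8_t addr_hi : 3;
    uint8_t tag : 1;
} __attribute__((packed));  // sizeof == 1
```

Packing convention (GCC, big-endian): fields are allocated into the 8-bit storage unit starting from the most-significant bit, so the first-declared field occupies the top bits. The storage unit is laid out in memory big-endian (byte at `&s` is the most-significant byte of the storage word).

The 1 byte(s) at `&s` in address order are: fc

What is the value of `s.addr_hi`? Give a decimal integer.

-2

[0]=0xfc (big-endian) → word 0xfc
state:1 @ bit 7 → (0xfc>>7)&0x1 = 0x1
chan:1 @ bit 6 → (0xfc>>6)&0x1 = 0x1
len:2 @ bit 4 → (0xfc>>4)&0x3 = 0x3
addr_hi:3 @ bit 1 → (0xfc>>1)&0x7 = 0x6  ←
tag:1 @ bit 0 → (0xfc>>0)&0x1 = 0x0
addr_hi signed 3b, MSB=1: 6 - 8 = -2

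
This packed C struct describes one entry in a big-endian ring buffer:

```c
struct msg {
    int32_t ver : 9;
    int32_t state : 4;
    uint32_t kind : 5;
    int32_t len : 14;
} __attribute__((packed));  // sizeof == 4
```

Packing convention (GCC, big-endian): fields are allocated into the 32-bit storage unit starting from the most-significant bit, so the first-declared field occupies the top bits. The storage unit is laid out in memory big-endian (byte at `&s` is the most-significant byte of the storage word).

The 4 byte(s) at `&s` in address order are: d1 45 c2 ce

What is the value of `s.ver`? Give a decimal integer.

[0]=0xd1 [1]=0x45 [2]=0xc2 [3]=0xce (big-endian) → word 0xd145c2ce
ver:9 @ bit 23 → (0xd145c2ce>>23)&0x1ff = 0x1a2  ←
state:4 @ bit 19 → (0xd145c2ce>>19)&0xf = 0x8
kind:5 @ bit 14 → (0xd145c2ce>>14)&0x1f = 0x17
len:14 @ bit 0 → (0xd145c2ce>>0)&0x3fff = 0x2ce
ver signed 9b, MSB=1: 418 - 512 = -94

-94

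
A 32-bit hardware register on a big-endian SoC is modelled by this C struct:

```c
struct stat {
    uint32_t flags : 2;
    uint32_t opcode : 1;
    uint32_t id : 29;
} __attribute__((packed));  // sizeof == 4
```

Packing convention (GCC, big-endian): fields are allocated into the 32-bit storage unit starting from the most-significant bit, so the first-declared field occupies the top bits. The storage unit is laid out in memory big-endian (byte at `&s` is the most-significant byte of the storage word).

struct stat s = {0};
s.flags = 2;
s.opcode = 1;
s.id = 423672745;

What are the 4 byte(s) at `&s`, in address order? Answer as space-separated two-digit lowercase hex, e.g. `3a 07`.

flags:2 = 2 → 0x2 << 30 → word 0x80000000
opcode:1 = 1 → 0x1 << 29 → word 0xa0000000
id:29 = 423672745 → 0x1940bba9 << 0 → word 0xb940bba9
word = 0xb940bba9 → big-endian bytes:
  [0]=0xb9  [1]=0x40  [2]=0xbb  [3]=0xa9

b9 40 bb a9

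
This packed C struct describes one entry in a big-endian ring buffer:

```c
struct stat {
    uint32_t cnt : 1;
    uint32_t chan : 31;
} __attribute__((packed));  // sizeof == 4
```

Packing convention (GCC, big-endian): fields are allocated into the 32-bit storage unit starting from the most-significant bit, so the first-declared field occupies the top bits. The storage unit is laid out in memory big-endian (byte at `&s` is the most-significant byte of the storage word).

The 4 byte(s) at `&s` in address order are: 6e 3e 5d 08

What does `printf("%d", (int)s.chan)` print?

1849580808

[0]=0x6e [1]=0x3e [2]=0x5d [3]=0x08 (big-endian) → word 0x6e3e5d08
cnt [31+:1] = (word>>31) & 0x1 = 0
chan [0+:31] = (word>>0) & 0x7fffffff = 1849580808  ←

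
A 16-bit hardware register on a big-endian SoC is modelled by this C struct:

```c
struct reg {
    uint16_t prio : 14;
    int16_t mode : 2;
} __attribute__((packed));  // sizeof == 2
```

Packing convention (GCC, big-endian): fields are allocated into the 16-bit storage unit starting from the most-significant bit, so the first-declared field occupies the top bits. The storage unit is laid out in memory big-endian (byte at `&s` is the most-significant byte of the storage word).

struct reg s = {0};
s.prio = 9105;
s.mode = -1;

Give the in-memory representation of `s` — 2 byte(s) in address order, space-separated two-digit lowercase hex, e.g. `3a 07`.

8e 47

prio:14 = 9105 → 0x2391 << 2 → word 0x8e44
mode:2 = -1 → 0x3 << 0 → word 0x8e47
word = 0x8e47 → big-endian bytes:
  [0]=0x8e  [1]=0x47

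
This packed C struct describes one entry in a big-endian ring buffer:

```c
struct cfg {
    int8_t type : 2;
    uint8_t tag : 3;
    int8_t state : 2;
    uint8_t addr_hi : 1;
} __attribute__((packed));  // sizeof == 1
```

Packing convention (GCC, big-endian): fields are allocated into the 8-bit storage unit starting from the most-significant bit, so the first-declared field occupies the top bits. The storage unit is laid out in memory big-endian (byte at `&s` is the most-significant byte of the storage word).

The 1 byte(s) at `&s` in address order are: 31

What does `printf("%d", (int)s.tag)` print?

6

[0]=0x31 (big-endian) → word 0x31
type:2 @ bit 6 → (0x31>>6)&0x3 = 0x0
tag:3 @ bit 3 → (0x31>>3)&0x7 = 0x6  ←
state:2 @ bit 1 → (0x31>>1)&0x3 = 0x0
addr_hi:1 @ bit 0 → (0x31>>0)&0x1 = 0x1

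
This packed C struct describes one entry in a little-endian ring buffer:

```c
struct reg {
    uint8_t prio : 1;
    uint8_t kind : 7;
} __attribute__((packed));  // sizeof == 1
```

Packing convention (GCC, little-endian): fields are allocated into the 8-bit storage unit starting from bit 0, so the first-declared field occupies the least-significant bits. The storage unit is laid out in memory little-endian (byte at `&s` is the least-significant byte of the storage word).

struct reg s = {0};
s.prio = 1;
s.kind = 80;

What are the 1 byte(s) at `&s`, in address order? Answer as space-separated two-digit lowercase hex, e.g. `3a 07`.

[0+:1] prio=1 & 0x1 = 0x1; word=0x01
[1+:7] kind=80 & 0x7f = 0x50; word=0xa1
word = 0xa1 → little-endian bytes:
  [0]=0xa1

a1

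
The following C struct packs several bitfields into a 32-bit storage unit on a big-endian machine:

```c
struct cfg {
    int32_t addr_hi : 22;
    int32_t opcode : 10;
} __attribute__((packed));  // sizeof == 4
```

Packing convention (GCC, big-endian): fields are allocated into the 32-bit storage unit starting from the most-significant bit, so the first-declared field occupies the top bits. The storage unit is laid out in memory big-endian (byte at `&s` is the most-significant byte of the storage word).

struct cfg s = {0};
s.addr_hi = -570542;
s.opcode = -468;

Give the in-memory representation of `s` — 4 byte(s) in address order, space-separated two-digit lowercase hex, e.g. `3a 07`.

[10+:22] addr_hi=-570542 & 0x3fffff = 0x374b52; word=0xdd2d4800
[0+:10] opcode=-468 & 0x3ff = 0x22c; word=0xdd2d4a2c
word = 0xdd2d4a2c → big-endian bytes:
  [0]=0xdd  [1]=0x2d  [2]=0x4a  [3]=0x2c

dd 2d 4a 2c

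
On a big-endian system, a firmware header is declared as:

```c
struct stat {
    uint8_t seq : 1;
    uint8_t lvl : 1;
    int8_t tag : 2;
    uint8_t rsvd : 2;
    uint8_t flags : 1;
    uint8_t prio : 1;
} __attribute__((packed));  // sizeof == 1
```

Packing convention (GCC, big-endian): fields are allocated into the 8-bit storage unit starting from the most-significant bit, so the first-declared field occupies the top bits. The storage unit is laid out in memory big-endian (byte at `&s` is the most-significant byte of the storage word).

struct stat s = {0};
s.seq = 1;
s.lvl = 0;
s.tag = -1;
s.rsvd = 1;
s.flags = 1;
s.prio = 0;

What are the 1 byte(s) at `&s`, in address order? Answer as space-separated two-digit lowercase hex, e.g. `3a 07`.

b6

[7+:1] seq=1 & 0x1 = 0x1; word=0x80
[6+:1] lvl=0 & 0x1 = 0x0; word=0x80
[4+:2] tag=-1 & 0x3 = 0x3; word=0xb0
[2+:2] rsvd=1 & 0x3 = 0x1; word=0xb4
[1+:1] flags=1 & 0x1 = 0x1; word=0xb6
[0+:1] prio=0 & 0x1 = 0x0; word=0xb6
word = 0xb6 → big-endian bytes:
  [0]=0xb6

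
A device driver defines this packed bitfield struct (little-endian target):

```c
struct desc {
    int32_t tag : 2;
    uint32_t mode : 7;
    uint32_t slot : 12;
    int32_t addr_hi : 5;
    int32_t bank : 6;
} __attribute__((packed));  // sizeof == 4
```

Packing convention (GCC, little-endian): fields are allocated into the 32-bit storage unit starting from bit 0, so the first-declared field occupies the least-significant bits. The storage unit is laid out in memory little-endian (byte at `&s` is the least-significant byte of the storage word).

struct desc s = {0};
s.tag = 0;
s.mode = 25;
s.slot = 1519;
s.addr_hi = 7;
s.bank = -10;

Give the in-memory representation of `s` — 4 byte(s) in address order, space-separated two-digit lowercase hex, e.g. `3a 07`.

tag (2b) val=0 bits=0x0 at bit 0: 0x00000000
mode (7b) val=25 bits=0x19 at bit 2: 0x00000064
slot (12b) val=1519 bits=0x5ef at bit 9: 0x000bde64
addr_hi (5b) val=7 bits=0x7 at bit 21: 0x00ebde64
bank (6b) val=-10 bits=0x36 at bit 26: 0xd8ebde64
word = 0xd8ebde64 → little-endian bytes:
  [0]=0x64  [1]=0xde  [2]=0xeb  [3]=0xd8

64 de eb d8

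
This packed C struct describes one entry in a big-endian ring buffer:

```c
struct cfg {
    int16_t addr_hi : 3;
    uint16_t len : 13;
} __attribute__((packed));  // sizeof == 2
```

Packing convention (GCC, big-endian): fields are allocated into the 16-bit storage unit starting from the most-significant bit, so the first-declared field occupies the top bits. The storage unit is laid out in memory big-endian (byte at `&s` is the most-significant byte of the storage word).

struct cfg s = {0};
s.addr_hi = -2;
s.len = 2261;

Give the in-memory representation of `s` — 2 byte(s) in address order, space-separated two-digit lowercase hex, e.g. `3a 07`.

addr_hi (3b) val=-2 bits=0x6 at bit 13: 0xc000
len (13b) val=2261 bits=0x8d5 at bit 0: 0xc8d5
word = 0xc8d5 → big-endian bytes:
  [0]=0xc8  [1]=0xd5

c8 d5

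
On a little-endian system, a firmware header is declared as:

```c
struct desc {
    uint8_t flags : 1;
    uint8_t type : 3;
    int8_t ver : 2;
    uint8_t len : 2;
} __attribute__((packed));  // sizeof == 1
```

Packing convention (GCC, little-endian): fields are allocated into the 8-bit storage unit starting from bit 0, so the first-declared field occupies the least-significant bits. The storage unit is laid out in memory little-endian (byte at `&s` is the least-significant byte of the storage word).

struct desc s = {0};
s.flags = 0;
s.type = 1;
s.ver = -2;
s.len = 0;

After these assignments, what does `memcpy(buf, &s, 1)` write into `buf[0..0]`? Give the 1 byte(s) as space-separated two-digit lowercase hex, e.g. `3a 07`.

22

[0+:1] flags=0 & 0x1 = 0x0; word=0x00
[1+:3] type=1 & 0x7 = 0x1; word=0x02
[4+:2] ver=-2 & 0x3 = 0x2; word=0x22
[6+:2] len=0 & 0x3 = 0x0; word=0x22
word = 0x22 → little-endian bytes:
  [0]=0x22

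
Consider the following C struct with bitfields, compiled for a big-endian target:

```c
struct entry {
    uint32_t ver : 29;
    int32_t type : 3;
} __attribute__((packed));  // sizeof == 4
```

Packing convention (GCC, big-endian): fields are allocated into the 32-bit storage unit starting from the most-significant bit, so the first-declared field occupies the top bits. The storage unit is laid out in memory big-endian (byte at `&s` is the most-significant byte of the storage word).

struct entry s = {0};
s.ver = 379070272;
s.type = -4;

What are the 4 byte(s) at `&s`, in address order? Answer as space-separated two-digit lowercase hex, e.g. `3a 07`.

ver (29b) val=379070272 bits=0x16982740 at bit 3: 0xb4c13a00
type (3b) val=-4 bits=0x4 at bit 0: 0xb4c13a04
word = 0xb4c13a04 → big-endian bytes:
  [0]=0xb4  [1]=0xc1  [2]=0x3a  [3]=0x04

b4 c1 3a 04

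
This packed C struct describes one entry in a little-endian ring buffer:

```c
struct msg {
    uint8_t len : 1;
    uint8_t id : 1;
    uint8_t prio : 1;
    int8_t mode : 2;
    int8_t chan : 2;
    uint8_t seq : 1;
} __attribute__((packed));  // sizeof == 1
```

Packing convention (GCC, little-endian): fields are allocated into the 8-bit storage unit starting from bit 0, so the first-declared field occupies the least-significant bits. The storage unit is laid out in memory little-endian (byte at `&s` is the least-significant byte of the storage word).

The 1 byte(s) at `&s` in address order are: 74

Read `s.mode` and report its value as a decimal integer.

-2

[0]=0x74 (little-endian) → word 0x74
len:1 @ bit 0 → (0x74>>0)&0x1 = 0x0
id:1 @ bit 1 → (0x74>>1)&0x1 = 0x0
prio:1 @ bit 2 → (0x74>>2)&0x1 = 0x1
mode:2 @ bit 3 → (0x74>>3)&0x3 = 0x2  ←
chan:2 @ bit 5 → (0x74>>5)&0x3 = 0x3
seq:1 @ bit 7 → (0x74>>7)&0x1 = 0x0
mode signed 2b, MSB=1: 2 - 4 = -2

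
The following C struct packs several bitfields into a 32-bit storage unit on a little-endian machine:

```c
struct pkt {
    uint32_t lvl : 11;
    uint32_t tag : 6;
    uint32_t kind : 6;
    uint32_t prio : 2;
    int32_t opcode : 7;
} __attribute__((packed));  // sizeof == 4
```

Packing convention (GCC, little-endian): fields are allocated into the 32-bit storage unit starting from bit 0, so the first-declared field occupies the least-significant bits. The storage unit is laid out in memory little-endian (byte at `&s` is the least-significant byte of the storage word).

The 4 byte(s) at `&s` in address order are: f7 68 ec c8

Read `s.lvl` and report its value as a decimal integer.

247

[0]=0xf7 [1]=0x68 [2]=0xec [3]=0xc8 (little-endian) → word 0xc8ec68f7
lvl [0+:11] = (word>>0) & 0x7ff = 247  ←
tag [11+:6] = (word>>11) & 0x3f = 13
kind [17+:6] = (word>>17) & 0x3f = 54
prio [23+:2] = (word>>23) & 0x3 = 1
opcode [25+:7] = (word>>25) & 0x7f = 100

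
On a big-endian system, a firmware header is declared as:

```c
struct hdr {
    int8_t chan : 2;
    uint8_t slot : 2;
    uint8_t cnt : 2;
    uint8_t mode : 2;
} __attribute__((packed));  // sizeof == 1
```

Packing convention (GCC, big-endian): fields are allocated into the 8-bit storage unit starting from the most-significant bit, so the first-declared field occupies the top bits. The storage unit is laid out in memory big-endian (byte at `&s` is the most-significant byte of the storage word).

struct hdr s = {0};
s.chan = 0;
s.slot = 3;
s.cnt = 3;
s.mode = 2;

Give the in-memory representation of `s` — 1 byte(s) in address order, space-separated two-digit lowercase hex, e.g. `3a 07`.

chan (2b) val=0 bits=0x0 at bit 6: 0x00
slot (2b) val=3 bits=0x3 at bit 4: 0x30
cnt (2b) val=3 bits=0x3 at bit 2: 0x3c
mode (2b) val=2 bits=0x2 at bit 0: 0x3e
word = 0x3e → big-endian bytes:
  [0]=0x3e

3e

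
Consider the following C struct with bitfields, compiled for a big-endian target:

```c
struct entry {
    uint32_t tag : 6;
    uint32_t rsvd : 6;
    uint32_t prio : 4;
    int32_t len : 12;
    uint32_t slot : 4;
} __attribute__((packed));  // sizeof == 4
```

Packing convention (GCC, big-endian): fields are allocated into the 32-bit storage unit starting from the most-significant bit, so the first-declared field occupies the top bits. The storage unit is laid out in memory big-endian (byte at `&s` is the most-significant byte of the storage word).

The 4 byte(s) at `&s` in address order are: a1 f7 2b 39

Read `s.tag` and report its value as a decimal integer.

40

[0]=0xa1 [1]=0xf7 [2]=0x2b [3]=0x39 (big-endian) → word 0xa1f72b39
tag [26+:6] = (word>>26) & 0x3f = 40  ←
rsvd [20+:6] = (word>>20) & 0x3f = 31
prio [16+:4] = (word>>16) & 0xf = 7
len [4+:12] = (word>>4) & 0xfff = 691
slot [0+:4] = (word>>0) & 0xf = 9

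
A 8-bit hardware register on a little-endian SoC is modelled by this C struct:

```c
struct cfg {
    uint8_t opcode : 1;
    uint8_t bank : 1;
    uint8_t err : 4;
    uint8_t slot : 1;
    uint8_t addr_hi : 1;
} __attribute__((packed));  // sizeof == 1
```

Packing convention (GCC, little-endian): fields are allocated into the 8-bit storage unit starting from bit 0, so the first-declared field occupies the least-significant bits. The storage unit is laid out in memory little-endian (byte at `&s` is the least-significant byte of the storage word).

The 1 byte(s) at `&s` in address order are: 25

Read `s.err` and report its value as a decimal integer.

[0]=0x25 (little-endian) → word 0x25
opcode [0+:1] = (word>>0) & 0x1 = 1
bank [1+:1] = (word>>1) & 0x1 = 0
err [2+:4] = (word>>2) & 0xf = 9  ←
slot [6+:1] = (word>>6) & 0x1 = 0
addr_hi [7+:1] = (word>>7) & 0x1 = 0

9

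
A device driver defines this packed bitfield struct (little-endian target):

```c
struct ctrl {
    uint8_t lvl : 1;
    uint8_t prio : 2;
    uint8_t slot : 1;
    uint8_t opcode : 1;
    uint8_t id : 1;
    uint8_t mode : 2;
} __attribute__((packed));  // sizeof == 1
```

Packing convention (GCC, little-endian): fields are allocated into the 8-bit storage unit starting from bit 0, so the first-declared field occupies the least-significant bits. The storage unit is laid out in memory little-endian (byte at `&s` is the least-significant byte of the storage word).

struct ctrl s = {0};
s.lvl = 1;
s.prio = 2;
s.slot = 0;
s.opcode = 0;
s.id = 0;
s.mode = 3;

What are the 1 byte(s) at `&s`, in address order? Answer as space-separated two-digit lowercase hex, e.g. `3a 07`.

c5

lvl (1b) val=1 bits=0x1 at bit 0: 0x01
prio (2b) val=2 bits=0x2 at bit 1: 0x05
slot (1b) val=0 bits=0x0 at bit 3: 0x05
opcode (1b) val=0 bits=0x0 at bit 4: 0x05
id (1b) val=0 bits=0x0 at bit 5: 0x05
mode (2b) val=3 bits=0x3 at bit 6: 0xc5
word = 0xc5 → little-endian bytes:
  [0]=0xc5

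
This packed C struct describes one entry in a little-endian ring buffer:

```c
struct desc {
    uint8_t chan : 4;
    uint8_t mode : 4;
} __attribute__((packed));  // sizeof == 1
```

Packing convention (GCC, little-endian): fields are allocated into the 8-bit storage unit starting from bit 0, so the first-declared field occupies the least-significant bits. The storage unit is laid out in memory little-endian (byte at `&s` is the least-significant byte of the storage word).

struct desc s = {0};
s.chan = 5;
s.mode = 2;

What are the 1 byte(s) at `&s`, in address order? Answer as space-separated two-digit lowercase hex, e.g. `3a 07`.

25

chan:4 = 5 → 0x5 << 0 → word 0x05
mode:4 = 2 → 0x2 << 4 → word 0x25
word = 0x25 → little-endian bytes:
  [0]=0x25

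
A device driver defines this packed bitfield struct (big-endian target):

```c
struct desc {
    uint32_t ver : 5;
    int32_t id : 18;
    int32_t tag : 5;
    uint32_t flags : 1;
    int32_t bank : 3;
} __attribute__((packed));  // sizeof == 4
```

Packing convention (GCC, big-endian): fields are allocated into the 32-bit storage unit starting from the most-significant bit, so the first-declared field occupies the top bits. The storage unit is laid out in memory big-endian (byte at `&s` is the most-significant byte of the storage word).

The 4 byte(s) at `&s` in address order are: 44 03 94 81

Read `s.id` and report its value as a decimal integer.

[0]=0x44 [1]=0x03 [2]=0x94 [3]=0x81 (big-endian) → word 0x44039481
ver:5 @ bit 27 → (0x44039481>>27)&0x1f = 0x8
id:18 @ bit 9 → (0x44039481>>9)&0x3ffff = 0x201ca  ←
tag:5 @ bit 4 → (0x44039481>>4)&0x1f = 0x8
flags:1 @ bit 3 → (0x44039481>>3)&0x1 = 0x0
bank:3 @ bit 0 → (0x44039481>>0)&0x7 = 0x1
id signed 18b, MSB=1: 131530 - 262144 = -130614

-130614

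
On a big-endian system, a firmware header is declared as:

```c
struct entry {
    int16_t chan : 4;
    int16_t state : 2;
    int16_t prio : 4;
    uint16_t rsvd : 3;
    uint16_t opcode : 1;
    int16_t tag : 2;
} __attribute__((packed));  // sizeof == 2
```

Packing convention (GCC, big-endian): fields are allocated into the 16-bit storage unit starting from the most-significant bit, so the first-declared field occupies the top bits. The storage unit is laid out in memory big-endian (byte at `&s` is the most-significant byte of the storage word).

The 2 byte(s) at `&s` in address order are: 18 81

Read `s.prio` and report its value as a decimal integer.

2

[0]=0x18 [1]=0x81 (big-endian) → word 0x1881
chan [12+:4] = (word>>12) & 0xf = 1
state [10+:2] = (word>>10) & 0x3 = 2
prio [6+:4] = (word>>6) & 0xf = 2  ←
rsvd [3+:3] = (word>>3) & 0x7 = 0
opcode [2+:1] = (word>>2) & 0x1 = 0
tag [0+:2] = (word>>0) & 0x3 = 1
prio signed 4b, MSB=0: value = 2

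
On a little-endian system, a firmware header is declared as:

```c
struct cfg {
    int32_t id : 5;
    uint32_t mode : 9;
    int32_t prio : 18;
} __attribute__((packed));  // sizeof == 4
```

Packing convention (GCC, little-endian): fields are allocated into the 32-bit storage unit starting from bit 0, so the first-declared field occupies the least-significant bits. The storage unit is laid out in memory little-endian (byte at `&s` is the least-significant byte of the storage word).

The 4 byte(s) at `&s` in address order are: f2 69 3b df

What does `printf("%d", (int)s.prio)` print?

[0]=0xf2 [1]=0x69 [2]=0x3b [3]=0xdf (little-endian) → word 0xdf3b69f2
id [0+:5] = (word>>0) & 0x1f = 18
mode [5+:9] = (word>>5) & 0x1ff = 335
prio [14+:18] = (word>>14) & 0x3ffff = 228589  ←
prio signed 18b, MSB=1: 228589 - 262144 = -33555

-33555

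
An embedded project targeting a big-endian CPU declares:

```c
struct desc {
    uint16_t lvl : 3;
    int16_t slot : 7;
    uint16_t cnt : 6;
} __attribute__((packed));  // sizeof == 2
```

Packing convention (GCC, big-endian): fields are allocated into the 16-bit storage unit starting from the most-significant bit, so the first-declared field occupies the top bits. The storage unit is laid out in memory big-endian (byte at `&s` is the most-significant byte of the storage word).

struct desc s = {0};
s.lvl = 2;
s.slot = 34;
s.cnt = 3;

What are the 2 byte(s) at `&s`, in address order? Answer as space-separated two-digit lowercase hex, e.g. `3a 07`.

[13+:3] lvl=2 & 0x7 = 0x2; word=0x4000
[6+:7] slot=34 & 0x7f = 0x22; word=0x4880
[0+:6] cnt=3 & 0x3f = 0x3; word=0x4883
word = 0x4883 → big-endian bytes:
  [0]=0x48  [1]=0x83

48 83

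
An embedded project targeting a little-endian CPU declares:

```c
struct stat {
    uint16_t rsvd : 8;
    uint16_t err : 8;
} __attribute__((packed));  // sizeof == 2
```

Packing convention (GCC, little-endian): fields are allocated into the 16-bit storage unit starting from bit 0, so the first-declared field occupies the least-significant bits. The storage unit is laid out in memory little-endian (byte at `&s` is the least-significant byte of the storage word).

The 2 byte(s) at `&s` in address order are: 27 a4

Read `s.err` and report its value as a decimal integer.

[0]=0x27 [1]=0xa4 (little-endian) → word 0xa427
rsvd [0+:8] = (word>>0) & 0xff = 39
err [8+:8] = (word>>8) & 0xff = 164  ←

164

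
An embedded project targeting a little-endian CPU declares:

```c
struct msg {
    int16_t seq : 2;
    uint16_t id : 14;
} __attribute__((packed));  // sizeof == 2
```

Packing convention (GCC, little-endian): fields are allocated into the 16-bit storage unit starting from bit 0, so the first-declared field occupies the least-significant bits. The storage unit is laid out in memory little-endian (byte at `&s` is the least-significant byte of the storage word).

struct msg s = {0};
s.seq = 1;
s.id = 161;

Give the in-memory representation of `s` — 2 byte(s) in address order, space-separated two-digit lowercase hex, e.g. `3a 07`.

[0+:2] seq=1 & 0x3 = 0x1; word=0x0001
[2+:14] id=161 & 0x3fff = 0xa1; word=0x0285
word = 0x0285 → little-endian bytes:
  [0]=0x85  [1]=0x02

85 02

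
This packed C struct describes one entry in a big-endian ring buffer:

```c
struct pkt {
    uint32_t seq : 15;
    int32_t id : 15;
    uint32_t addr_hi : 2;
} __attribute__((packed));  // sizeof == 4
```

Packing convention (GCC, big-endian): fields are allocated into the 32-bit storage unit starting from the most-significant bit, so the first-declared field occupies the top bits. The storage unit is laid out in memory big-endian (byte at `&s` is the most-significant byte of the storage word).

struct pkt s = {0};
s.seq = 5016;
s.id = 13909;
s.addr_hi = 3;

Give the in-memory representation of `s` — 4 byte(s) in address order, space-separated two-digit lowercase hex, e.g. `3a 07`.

seq:15 = 5016 → 0x1398 << 17 → word 0x27300000
id:15 = 13909 → 0x3655 << 2 → word 0x2730d954
addr_hi:2 = 3 → 0x3 << 0 → word 0x2730d957
word = 0x2730d957 → big-endian bytes:
  [0]=0x27  [1]=0x30  [2]=0xd9  [3]=0x57

27 30 d9 57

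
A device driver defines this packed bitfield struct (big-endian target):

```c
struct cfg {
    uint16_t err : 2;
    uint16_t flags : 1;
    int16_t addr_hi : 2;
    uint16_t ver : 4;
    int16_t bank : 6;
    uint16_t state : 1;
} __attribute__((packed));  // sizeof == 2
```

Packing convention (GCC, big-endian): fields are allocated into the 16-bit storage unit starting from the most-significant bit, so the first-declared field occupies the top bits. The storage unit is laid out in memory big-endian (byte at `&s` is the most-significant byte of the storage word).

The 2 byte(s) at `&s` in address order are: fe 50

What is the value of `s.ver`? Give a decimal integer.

[0]=0xfe [1]=0x50 (big-endian) → word 0xfe50
err [14+:2] = (word>>14) & 0x3 = 3
flags [13+:1] = (word>>13) & 0x1 = 1
addr_hi [11+:2] = (word>>11) & 0x3 = 3
ver [7+:4] = (word>>7) & 0xf = 12  ←
bank [1+:6] = (word>>1) & 0x3f = 40
state [0+:1] = (word>>0) & 0x1 = 0

12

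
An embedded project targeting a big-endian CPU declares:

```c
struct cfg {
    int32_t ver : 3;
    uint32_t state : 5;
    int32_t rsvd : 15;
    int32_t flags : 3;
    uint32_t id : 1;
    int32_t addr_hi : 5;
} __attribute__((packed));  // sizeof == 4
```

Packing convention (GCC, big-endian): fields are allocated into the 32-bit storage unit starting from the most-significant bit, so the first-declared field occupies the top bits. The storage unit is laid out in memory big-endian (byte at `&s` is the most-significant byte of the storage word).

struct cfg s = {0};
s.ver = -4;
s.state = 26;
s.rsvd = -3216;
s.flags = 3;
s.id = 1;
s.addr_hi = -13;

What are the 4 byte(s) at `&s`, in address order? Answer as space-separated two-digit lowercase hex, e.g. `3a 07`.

ver (3b) val=-4 bits=0x4 at bit 29: 0x80000000
state (5b) val=26 bits=0x1a at bit 24: 0x9a000000
rsvd (15b) val=-3216 bits=0x7370 at bit 9: 0x9ae6e000
flags (3b) val=3 bits=0x3 at bit 6: 0x9ae6e0c0
id (1b) val=1 bits=0x1 at bit 5: 0x9ae6e0e0
addr_hi (5b) val=-13 bits=0x13 at bit 0: 0x9ae6e0f3
word = 0x9ae6e0f3 → big-endian bytes:
  [0]=0x9a  [1]=0xe6  [2]=0xe0  [3]=0xf3

9a e6 e0 f3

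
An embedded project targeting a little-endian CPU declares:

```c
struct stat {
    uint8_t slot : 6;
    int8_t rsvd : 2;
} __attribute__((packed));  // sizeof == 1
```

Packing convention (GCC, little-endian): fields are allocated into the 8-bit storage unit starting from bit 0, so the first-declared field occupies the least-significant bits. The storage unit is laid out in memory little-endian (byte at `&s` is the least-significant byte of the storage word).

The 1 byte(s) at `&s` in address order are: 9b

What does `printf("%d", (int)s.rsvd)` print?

-2

[0]=0x9b (little-endian) → word 0x9b
slot:6 @ bit 0 → (0x9b>>0)&0x3f = 0x1b
rsvd:2 @ bit 6 → (0x9b>>6)&0x3 = 0x2  ←
rsvd signed 2b, MSB=1: 2 - 4 = -2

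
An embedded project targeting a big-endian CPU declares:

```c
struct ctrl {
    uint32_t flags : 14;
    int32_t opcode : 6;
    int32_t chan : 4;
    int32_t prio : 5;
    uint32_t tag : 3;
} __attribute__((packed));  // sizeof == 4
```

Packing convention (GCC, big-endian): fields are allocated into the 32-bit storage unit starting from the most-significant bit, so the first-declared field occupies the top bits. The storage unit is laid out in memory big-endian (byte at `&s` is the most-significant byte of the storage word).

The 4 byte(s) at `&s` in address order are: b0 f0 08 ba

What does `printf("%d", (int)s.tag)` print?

[0]=0xb0 [1]=0xf0 [2]=0x08 [3]=0xba (big-endian) → word 0xb0f008ba
flags [18+:14] = (word>>18) & 0x3fff = 11324
opcode [12+:6] = (word>>12) & 0x3f = 0
chan [8+:4] = (word>>8) & 0xf = 8
prio [3+:5] = (word>>3) & 0x1f = 23
tag [0+:3] = (word>>0) & 0x7 = 2  ←

2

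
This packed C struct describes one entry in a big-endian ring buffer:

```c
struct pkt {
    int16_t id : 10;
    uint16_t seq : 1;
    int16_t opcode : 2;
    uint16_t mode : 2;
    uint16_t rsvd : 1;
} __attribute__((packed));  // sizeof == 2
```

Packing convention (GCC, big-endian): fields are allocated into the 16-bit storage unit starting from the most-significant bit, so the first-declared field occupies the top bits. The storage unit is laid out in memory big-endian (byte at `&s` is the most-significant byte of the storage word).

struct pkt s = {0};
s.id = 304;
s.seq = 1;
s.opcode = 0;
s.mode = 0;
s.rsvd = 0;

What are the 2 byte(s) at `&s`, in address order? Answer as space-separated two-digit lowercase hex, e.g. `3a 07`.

4c 20

id (10b) val=304 bits=0x130 at bit 6: 0x4c00
seq (1b) val=1 bits=0x1 at bit 5: 0x4c20
opcode (2b) val=0 bits=0x0 at bit 3: 0x4c20
mode (2b) val=0 bits=0x0 at bit 1: 0x4c20
rsvd (1b) val=0 bits=0x0 at bit 0: 0x4c20
word = 0x4c20 → big-endian bytes:
  [0]=0x4c  [1]=0x20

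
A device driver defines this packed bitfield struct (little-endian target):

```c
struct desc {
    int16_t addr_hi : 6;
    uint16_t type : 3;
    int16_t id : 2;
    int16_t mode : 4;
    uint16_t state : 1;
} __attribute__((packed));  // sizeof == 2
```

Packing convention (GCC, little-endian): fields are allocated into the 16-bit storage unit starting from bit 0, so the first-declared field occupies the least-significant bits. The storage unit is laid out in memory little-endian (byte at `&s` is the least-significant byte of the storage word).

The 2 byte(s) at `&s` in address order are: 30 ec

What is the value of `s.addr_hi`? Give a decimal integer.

[0]=0x30 [1]=0xec (little-endian) → word 0xec30
addr_hi:6 @ bit 0 → (0xec30>>0)&0x3f = 0x30  ←
type:3 @ bit 6 → (0xec30>>6)&0x7 = 0x0
id:2 @ bit 9 → (0xec30>>9)&0x3 = 0x2
mode:4 @ bit 11 → (0xec30>>11)&0xf = 0xd
state:1 @ bit 15 → (0xec30>>15)&0x1 = 0x1
addr_hi signed 6b, MSB=1: 48 - 64 = -16

-16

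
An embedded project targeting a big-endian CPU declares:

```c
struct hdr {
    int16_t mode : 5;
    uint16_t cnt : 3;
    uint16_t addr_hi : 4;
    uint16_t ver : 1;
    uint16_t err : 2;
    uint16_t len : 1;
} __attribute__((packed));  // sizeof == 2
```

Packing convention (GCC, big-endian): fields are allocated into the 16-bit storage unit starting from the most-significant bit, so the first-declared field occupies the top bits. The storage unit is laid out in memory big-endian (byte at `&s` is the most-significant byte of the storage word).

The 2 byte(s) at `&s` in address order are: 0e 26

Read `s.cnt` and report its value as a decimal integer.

6

[0]=0x0e [1]=0x26 (big-endian) → word 0x0e26
mode:5 @ bit 11 → (0x0e26>>11)&0x1f = 0x1
cnt:3 @ bit 8 → (0x0e26>>8)&0x7 = 0x6  ←
addr_hi:4 @ bit 4 → (0x0e26>>4)&0xf = 0x2
ver:1 @ bit 3 → (0x0e26>>3)&0x1 = 0x0
err:2 @ bit 1 → (0x0e26>>1)&0x3 = 0x3
len:1 @ bit 0 → (0x0e26>>0)&0x1 = 0x0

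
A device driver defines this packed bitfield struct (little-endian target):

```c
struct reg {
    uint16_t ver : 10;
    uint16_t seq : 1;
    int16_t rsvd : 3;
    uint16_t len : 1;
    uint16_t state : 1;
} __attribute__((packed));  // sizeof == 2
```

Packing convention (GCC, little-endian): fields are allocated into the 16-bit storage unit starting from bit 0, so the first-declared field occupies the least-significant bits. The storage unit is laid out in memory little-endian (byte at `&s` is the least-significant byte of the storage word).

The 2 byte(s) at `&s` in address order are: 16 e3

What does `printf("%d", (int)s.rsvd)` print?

-4

[0]=0x16 [1]=0xe3 (little-endian) → word 0xe316
ver:10 @ bit 0 → (0xe316>>0)&0x3ff = 0x316
seq:1 @ bit 10 → (0xe316>>10)&0x1 = 0x0
rsvd:3 @ bit 11 → (0xe316>>11)&0x7 = 0x4  ←
len:1 @ bit 14 → (0xe316>>14)&0x1 = 0x1
state:1 @ bit 15 → (0xe316>>15)&0x1 = 0x1
rsvd signed 3b, MSB=1: 4 - 8 = -4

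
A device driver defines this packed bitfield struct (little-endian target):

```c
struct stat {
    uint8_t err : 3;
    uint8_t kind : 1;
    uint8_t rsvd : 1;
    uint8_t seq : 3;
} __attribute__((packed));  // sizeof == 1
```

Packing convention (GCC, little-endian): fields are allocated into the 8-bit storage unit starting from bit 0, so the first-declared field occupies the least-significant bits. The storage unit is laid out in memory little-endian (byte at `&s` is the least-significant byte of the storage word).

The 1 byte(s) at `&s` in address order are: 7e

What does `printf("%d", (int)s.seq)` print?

3

[0]=0x7e (little-endian) → word 0x7e
err [0+:3] = (word>>0) & 0x7 = 6
kind [3+:1] = (word>>3) & 0x1 = 1
rsvd [4+:1] = (word>>4) & 0x1 = 1
seq [5+:3] = (word>>5) & 0x7 = 3  ←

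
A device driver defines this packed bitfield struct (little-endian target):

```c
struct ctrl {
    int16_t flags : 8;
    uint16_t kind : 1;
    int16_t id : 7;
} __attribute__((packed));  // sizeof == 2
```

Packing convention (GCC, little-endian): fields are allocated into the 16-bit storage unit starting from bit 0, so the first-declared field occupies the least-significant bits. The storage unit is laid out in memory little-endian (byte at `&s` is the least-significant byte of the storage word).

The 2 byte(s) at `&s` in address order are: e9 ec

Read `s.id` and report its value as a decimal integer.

[0]=0xe9 [1]=0xec (little-endian) → word 0xece9
flags [0+:8] = (word>>0) & 0xff = 233
kind [8+:1] = (word>>8) & 0x1 = 0
id [9+:7] = (word>>9) & 0x7f = 118  ←
id signed 7b, MSB=1: 118 - 128 = -10

-10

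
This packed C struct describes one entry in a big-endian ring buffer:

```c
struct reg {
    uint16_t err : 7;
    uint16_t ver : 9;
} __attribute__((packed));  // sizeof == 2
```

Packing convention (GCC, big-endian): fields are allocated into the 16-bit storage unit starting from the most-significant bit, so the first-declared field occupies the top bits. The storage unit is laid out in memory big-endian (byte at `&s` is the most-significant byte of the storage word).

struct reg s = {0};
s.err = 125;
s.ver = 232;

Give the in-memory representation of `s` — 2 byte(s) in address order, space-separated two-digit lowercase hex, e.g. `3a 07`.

fa e8

[9+:7] err=125 & 0x7f = 0x7d; word=0xfa00
[0+:9] ver=232 & 0x1ff = 0xe8; word=0xfae8
word = 0xfae8 → big-endian bytes:
  [0]=0xfa  [1]=0xe8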